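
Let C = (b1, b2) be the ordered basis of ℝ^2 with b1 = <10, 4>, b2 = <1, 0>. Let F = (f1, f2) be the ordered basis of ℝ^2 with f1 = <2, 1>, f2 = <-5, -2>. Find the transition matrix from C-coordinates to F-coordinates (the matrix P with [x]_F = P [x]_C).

[[0, -2], [-2, -1]]

Take x = bj: its C-coordinates are the j-th standard unit vector, so P e_j — column j of P — equals [bj]_F.
b1 = 0·f1 - 2f2, giving column 1 = <0, -2>; repeating for each j gives P = [[0, -2], [-2, -1]].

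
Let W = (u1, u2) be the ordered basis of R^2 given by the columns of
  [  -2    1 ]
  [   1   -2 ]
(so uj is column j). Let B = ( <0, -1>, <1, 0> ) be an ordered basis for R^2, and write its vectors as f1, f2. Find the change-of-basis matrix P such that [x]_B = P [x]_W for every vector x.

[[-1, 2], [-2, 1]]

Take x = uj: its W-coordinates are the j-th standard unit vector, so P e_j — column j of P — equals [uj]_B.
u1 = -f1 - 2f2, giving column 1 = <-1, -2>; repeating for each j gives P = [[-1, 2], [-2, 1]].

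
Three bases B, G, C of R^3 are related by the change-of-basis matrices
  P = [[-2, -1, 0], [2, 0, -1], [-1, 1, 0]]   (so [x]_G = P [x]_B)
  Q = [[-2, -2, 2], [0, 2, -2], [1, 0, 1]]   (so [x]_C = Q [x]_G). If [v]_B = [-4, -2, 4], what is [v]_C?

[8, -28, 12]

Composing the changes, [v]_C = Q P [v]_B.
Q P = [[-2, 4, 2], [6, -2, -2], [-3, 0, 0]]; applying this to [-4, -2, 4] gives [8, -28, 12].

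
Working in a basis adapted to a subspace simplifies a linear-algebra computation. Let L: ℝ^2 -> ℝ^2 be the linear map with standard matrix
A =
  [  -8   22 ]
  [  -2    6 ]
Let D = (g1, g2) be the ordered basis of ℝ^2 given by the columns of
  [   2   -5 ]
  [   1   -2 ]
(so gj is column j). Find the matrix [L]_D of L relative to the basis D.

[[-2, -2], [-2, 0]]

Let P have columns g1, g2. Then [L]_D = P^(-1) A P.
Here det P = 1, so P^(-1) is integer; computing A P first and then P^(-1)(A P) gives [[-2, -2], [-2, 0]].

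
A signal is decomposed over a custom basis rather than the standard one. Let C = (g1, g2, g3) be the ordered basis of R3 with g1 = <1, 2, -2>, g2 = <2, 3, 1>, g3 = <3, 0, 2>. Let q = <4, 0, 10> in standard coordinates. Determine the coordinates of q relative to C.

<-3, 2, 1>

Write q = c_1 g1 + ... + c_3 g3 and solve for the c_i.
Gaussian elimination on [M | q] yields c = (-3, 2, 1).
Check: -3g1 + 2g2 + g3 = <4, 0, 10>.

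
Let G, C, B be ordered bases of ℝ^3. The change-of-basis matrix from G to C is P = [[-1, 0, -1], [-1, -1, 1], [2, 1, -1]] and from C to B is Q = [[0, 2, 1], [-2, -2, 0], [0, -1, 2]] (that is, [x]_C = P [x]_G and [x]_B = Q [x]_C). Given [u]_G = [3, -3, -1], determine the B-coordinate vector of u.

[2, 6, 9]

Apply P to get C-coordinates [-2, -1, 4], then Q to get B-coordinates.
The result is [u]_B = [2, 6, 9].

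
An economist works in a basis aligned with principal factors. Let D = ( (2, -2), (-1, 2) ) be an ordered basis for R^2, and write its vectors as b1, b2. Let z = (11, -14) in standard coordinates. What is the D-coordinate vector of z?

(4, -3)

[z]_D is the unique c with M c = z, where M has columns b1, b2.
System: 2c_1 - c_2 = 11, -2c_1 + 2c_2 = -14; solving gives c_1 = 4, c_2 = -3.
Check: 4b1 - 3b2 = (11, -14).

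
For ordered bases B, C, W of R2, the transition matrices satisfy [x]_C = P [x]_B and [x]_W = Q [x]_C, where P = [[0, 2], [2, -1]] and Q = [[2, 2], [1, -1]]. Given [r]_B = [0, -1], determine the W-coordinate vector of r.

Apply P to get C-coordinates [-2, 1], then Q to get W-coordinates.
The result is [r]_W = [-2, -3].

[-2, -3]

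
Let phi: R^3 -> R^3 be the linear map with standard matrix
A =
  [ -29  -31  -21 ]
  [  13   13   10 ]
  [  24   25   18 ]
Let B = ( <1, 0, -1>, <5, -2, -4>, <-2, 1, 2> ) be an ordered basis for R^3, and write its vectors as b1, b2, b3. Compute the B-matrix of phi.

[[0, 0, 1], [-2, -1, -2], [-1, -3, 3]]

With P the matrix whose columns are b1, ..., b3, [phi]_B = P^(-1) A P.
Column by column: phi(b1) = A b1 = <-8, 3, 6>; its B-coordinates <0, -2, -1> give column 1.
Continuing for each basis vector yields [phi]_B = [[0, 0, 1], [-2, -1, -2], [-1, -3, 3]].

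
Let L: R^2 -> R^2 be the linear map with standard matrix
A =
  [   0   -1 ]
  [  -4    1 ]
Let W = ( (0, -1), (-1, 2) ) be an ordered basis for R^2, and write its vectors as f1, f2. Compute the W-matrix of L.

[[-1, -2], [-1, 2]]

Let P have columns f1, f2. Then [L]_W = P^(-1) A P.
Here det P = -1, so P^(-1) is integer; computing A P first and then P^(-1)(A P) gives [[-1, -2], [-1, 2]].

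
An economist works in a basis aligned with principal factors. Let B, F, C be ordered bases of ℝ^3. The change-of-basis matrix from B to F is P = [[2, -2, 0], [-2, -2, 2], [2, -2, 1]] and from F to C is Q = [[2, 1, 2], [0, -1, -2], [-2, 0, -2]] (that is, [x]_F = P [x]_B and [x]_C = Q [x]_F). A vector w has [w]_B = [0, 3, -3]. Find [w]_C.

Apply P to get F-coordinates [-6, -12, -9], then Q to get C-coordinates.
The result is [w]_C = [-42, 30, 30].

[-42, 30, 30]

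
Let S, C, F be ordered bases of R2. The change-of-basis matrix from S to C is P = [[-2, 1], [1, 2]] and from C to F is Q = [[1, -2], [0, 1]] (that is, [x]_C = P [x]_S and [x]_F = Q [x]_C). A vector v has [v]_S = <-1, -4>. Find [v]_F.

First [v]_C = P [v]_S = <-2, -9>.
Then [v]_F = Q [v]_C = <16, -9>.

<16, -9>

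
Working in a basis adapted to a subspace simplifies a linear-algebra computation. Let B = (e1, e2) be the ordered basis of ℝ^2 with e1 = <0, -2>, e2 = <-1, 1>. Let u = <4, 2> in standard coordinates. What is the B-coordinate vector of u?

We seek scalars with c_1 e1 + c_2 e2 = u; equivalently solve M c = u where the columns of M are e1, e2.
System: 0c_1 - c_2 = 4, -2c_1 + c_2 = 2; solving gives c_1 = -3, c_2 = -4.
Check: -3e1 - 4e2 = <4, 2>.

<-3, -4>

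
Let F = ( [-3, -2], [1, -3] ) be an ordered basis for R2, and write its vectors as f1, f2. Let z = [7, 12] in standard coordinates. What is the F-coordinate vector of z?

Write z = c_1 f1 + c_2 f2 and solve for the c_i.
System: -3c_1 + c_2 = 7, -2c_1 - 3c_2 = 12; solving gives c_1 = -3, c_2 = -2.
Check: -3f1 - 2f2 = [7, 12].

[-3, -2]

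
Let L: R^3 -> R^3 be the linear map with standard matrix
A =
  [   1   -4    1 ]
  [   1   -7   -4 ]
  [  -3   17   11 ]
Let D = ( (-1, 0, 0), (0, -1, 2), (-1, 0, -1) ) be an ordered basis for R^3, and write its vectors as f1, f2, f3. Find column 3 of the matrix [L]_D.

Compute L(f3) = A f3 = (-2, 3, -8) in standard coordinates.
Then write this in D-coordinates: solve for y in y_1 f1 + ... + y_3 f3 = (-2, 3, -8).
This gives y = (0, -3, 2), which is column 3 of [L]_D.

(0, -3, 2)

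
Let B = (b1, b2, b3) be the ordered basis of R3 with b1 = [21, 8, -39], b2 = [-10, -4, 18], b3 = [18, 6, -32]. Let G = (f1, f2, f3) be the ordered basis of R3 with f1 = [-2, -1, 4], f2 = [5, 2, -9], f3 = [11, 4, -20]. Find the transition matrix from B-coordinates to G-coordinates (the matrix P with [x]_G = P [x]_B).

[[-2, 0, 2], [-1, -2, 0], [2, 0, 2]]

Let M have columns bj and N have columns fj. Then for every x, N [x]_G = x = M [x]_B, so P = N^(-1) M.
Since det N = -1, N^(-1) has integer entries; multiplying gives P = [[-2, 0, 2], [-1, -2, 0], [2, 0, 2]].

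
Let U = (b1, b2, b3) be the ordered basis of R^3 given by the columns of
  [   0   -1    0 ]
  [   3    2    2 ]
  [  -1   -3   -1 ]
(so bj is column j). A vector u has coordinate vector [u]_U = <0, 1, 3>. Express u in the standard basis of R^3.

By definition u = 0·b1 + b2 + 3b3.
Summing componentwise gives <-1, 8, -6>.

<-1, 8, -6>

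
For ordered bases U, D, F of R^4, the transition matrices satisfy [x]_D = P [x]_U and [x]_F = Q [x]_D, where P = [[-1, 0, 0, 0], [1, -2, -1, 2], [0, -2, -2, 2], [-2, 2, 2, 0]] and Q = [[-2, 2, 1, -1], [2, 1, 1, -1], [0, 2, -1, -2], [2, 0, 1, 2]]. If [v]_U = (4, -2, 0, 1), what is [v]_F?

First [v]_D = P [v]_U = (-4, 10, 6, -12).
Then [v]_F = Q [v]_D = (46, 20, 38, -26).

(46, 20, 38, -26)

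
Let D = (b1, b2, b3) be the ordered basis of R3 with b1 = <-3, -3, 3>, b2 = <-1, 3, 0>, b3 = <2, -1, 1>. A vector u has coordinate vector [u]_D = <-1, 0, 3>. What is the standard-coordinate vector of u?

The coordinates say u = -b1 + 0·b2 + 3b3; adding the scaled basis vectors gives <9, 0, 0>.

<9, 0, 0>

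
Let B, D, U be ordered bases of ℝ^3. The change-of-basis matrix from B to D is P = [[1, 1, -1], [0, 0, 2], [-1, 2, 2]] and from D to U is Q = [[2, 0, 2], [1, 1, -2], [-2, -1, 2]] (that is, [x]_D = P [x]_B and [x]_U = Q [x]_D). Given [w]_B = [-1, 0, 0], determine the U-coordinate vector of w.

Composing the changes, [w]_U = Q P [w]_B.
Q P = [[0, 6, 2], [3, -3, -3], [-4, 2, 4]]; applying this to [-1, 0, 0] gives [0, -3, 4].

[0, -3, 4]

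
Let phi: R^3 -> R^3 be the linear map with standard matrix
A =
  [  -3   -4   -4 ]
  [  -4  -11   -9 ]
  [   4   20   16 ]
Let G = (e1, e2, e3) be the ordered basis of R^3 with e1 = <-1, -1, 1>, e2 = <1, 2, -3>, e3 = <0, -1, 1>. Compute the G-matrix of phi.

[[-1, 2, 2], [2, 3, 2], [-1, 3, 0]]

Let P have columns e1, ..., e3. Then [phi]_G = P^(-1) A P.
Here det P = 1, so P^(-1) is integer; computing A P first and then P^(-1)(A P) gives [[-1, 2, 2], [2, 3, 2], [-1, 3, 0]].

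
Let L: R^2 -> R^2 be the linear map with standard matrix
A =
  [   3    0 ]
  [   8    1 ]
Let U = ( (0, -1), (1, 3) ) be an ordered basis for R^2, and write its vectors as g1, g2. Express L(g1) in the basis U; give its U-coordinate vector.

(1, 0)

Compute L(g1) = A g1 = (0, -1) in standard coordinates.
Then write this in U-coordinates: solve for y in y_1 g1 + y_2 g2 = (0, -1).
This gives y = (1, 0), which is column 1 of [L]_U.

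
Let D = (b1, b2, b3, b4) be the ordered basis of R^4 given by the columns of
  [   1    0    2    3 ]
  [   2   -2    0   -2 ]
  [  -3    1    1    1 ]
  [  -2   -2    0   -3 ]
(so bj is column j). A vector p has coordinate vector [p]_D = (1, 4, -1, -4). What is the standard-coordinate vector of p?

(-13, 2, -4, 2)

By definition p = b1 + 4b2 - b3 - 4b4.
Summing componentwise gives (-13, 2, -4, 2).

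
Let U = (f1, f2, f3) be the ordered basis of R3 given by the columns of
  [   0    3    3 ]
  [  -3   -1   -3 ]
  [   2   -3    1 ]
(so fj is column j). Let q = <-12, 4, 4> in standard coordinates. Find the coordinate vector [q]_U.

Write q = c_1 f1 + ... + c_3 f3 and solve for the c_i.
Solving this 3x3 system gives c = (2, -1, -3).
Check: 2f1 - f2 - 3f3 = <-12, 4, 4>.

<2, -1, -3>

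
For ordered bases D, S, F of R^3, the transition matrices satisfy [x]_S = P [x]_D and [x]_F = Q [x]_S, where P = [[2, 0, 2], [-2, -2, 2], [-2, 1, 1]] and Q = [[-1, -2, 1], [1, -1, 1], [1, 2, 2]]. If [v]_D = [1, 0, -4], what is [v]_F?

Composing the changes, [v]_F = Q P [v]_D.
Q P = [[0, 5, -5], [2, 3, 1], [-6, -2, 8]]; applying this to [1, 0, -4] gives [20, -2, -38].

[20, -2, -38]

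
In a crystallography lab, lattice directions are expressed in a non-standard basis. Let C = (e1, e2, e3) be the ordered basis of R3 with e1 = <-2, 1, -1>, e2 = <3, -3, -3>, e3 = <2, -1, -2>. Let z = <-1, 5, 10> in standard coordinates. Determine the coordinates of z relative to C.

[z]_C is the unique c with M c = z, where M has columns e1, ..., e3.
Solving this 3x3 system gives c = (-3, -3, 1).
Check: -3e1 - 3e2 + e3 = <-1, 5, 10>.

<-3, -3, 1>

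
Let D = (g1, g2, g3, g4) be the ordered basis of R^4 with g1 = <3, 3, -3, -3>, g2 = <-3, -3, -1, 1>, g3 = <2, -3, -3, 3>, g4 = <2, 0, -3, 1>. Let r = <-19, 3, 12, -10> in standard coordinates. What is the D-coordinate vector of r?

We seek scalars with c_1 g1 + ... + c_4 g4 = r; equivalently solve M c = r where the columns of M are g1, ..., g4.
Gaussian elimination on [M | r] yields c = (0, 3, -4, -1).
Check: 0·g1 + 3g2 - 4g3 - g4 = <-19, 3, 12, -10>.

<0, 3, -4, -1>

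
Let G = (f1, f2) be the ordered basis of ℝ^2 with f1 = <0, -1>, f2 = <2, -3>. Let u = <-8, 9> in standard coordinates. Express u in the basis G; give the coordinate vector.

[u]_G is the unique c with M c = u, where M has columns f1, f2.
System: 0c_1 + 2c_2 = -8, -c_1 - 3c_2 = 9; solving gives c_1 = 3, c_2 = -4.
Check: 3f1 - 4f2 = <-8, 9>.

<3, -4>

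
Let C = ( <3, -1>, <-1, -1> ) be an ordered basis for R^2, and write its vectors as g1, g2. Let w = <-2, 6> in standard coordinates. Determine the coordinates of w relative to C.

[w]_C is the unique c with M c = w, where M has columns g1, g2.
System: 3c_1 - c_2 = -2, -c_1 - c_2 = 6; solving gives c_1 = -2, c_2 = -4.
Check: -2g1 - 4g2 = <-2, 6>.

<-2, -4>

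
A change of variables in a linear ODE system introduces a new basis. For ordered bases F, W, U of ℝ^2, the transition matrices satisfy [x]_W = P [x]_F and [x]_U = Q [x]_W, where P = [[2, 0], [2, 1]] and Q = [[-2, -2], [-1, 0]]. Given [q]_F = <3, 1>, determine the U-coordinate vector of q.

Composing the changes, [q]_U = Q P [q]_F.
Q P = [[-8, -2], [-2, 0]]; applying this to <3, 1> gives <-26, -6>.

<-26, -6>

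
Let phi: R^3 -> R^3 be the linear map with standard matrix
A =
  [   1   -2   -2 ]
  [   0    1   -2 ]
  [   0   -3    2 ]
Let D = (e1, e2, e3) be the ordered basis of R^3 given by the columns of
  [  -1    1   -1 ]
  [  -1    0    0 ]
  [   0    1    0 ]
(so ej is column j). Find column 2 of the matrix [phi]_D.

(2, 2, 1)

Column 2 of [phi]_D is the D-coordinate vector of phi(e2).
In standard coordinates phi(e2) = A e2 = (-1, -2, 2).
Converting to D: (-1, -2, 2) = 2e1 + 2e2 + e3, so the coordinate vector is (2, 2, 1).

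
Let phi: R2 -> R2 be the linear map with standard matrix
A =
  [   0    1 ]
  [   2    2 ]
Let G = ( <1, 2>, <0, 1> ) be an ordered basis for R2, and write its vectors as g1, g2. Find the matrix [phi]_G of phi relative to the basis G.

[[2, 1], [2, 0]]

Let P have columns g1, g2. Then [phi]_G = P^(-1) A P.
Here det P = 1, so P^(-1) is integer; computing A P first and then P^(-1)(A P) gives [[2, 1], [2, 0]].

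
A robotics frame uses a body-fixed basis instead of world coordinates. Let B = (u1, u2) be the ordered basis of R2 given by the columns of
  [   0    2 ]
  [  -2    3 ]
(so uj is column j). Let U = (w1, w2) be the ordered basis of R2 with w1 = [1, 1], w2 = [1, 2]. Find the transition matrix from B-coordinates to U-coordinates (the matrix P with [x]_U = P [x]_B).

[[2, 1], [-2, 1]]

Take x = uj: its B-coordinates are the j-th standard unit vector, so P e_j — column j of P — equals [uj]_U.
u1 = 2w1 - 2w2, giving column 1 = [2, -2]; repeating for each j gives P = [[2, 1], [-2, 1]].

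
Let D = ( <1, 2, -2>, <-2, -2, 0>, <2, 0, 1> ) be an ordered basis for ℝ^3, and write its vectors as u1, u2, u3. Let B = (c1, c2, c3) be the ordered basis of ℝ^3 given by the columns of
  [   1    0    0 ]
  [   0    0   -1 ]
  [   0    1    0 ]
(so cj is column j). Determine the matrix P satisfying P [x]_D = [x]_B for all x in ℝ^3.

[[1, -2, 2], [-2, 0, 1], [-2, 2, 0]]

Let M have columns uj and N have columns cj. Then for every x, N [x]_B = x = M [x]_D, so P = N^(-1) M.
Since det N = 1, N^(-1) has integer entries; multiplying gives P = [[1, -2, 2], [-2, 0, 1], [-2, 2, 0]].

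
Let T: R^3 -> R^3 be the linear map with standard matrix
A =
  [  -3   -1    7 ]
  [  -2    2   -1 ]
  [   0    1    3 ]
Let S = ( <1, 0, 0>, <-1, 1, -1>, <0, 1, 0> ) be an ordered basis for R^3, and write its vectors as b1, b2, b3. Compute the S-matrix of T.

Let P have columns b1, ..., b3. Then [T]_S = P^(-1) A P.
Here det P = 1, so P^(-1) is integer; computing A P first and then P^(-1)(A P) gives [[-3, -3, -2], [0, 2, -1], [-2, 3, 3]].

[[-3, -3, -2], [0, 2, -1], [-2, 3, 3]]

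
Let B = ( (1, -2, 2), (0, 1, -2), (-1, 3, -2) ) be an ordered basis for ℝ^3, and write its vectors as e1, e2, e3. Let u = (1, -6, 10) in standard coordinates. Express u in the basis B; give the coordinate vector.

Write u = c_1 e1 + ... + c_3 e3 and solve for the c_i.
Solving this 3x3 system gives c = (1, -4, 0).
Check: e1 - 4e2 + 0·e3 = (1, -6, 10).

(1, -4, 0)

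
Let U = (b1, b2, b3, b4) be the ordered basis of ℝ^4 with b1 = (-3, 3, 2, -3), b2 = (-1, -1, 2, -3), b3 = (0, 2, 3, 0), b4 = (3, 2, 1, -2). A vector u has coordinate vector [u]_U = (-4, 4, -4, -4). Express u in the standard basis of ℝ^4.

By definition u = -4b1 + 4b2 - 4b3 - 4b4.
Summing componentwise gives (-4, -32, -16, 8).

(-4, -32, -16, 8)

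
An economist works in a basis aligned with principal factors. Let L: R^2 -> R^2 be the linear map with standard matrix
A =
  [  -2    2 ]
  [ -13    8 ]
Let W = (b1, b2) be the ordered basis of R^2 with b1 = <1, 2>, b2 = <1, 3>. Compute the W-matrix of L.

Let P have columns b1, b2. Then [L]_W = P^(-1) A P.
Here det P = 1, so P^(-1) is integer; computing A P first and then P^(-1)(A P) gives [[3, 1], [-1, 3]].

[[3, 1], [-1, 3]]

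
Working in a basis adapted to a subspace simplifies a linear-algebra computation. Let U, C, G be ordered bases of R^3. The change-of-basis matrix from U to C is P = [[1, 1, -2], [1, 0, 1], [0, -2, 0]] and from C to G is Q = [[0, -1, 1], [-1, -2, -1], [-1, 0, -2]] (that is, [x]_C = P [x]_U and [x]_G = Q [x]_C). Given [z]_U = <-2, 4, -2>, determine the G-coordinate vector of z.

First [z]_C = P [z]_U = <6, -4, -8>.
Then [z]_G = Q [z]_C = <-4, 10, 10>.

<-4, 10, 10>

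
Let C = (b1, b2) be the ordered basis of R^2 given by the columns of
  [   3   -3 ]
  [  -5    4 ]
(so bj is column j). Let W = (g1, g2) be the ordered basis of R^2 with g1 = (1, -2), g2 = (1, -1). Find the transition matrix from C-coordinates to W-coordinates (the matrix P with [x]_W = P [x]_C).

Column j of P is [bj]_W, since P maps C-coordinates to W-coordinates.
Expressing b1 in W: b1 = 2g1 + g2, so column 1 of P is (2, 1).
Doing the same for each bj gives P = [[2, -1], [1, -2]].

[[2, -1], [1, -2]]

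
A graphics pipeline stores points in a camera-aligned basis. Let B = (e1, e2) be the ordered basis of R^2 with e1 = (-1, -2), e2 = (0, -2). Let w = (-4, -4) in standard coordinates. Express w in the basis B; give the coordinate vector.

(4, -2)

We seek scalars with c_1 e1 + c_2 e2 = w; equivalently solve M c = w where the columns of M are e1, e2.
System: -c_1 + 0c_2 = -4, -2c_1 - 2c_2 = -4; solving gives c_1 = 4, c_2 = -2.
Check: 4e1 - 2e2 = (-4, -4).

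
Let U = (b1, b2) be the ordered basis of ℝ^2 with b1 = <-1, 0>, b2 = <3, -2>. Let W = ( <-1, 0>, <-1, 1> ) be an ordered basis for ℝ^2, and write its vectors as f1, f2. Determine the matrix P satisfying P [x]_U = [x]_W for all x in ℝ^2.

[[1, -1], [0, -2]]

Column j of P is [bj]_W, since P maps U-coordinates to W-coordinates.
Expressing b1 in W: b1 = f1 + 0·f2, so column 1 of P is <1, 0>.
Doing the same for each bj gives P = [[1, -1], [0, -2]].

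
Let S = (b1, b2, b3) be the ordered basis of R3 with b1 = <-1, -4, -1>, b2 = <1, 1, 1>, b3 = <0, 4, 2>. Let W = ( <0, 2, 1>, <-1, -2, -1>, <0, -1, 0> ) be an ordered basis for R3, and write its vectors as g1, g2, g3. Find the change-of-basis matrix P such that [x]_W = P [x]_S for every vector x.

Take x = bj: its S-coordinates are the j-th standard unit vector, so P e_j — column j of P — equals [bj]_W.
b1 = 0·g1 + g2 + 2g3, giving column 1 = <0, 1, 2>; repeating for each j gives P = [[0, 0, 2], [1, -1, 0], [2, 1, 0]].

[[0, 0, 2], [1, -1, 0], [2, 1, 0]]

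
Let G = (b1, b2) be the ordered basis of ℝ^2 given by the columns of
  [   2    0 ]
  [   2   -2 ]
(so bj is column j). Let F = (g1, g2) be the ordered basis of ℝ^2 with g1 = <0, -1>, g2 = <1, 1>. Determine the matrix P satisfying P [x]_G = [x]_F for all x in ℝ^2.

[[0, 2], [2, 0]]

Take x = bj: its G-coordinates are the j-th standard unit vector, so P e_j — column j of P — equals [bj]_F.
b1 = 0·g1 + 2g2, giving column 1 = <0, 2>; repeating for each j gives P = [[0, 2], [2, 0]].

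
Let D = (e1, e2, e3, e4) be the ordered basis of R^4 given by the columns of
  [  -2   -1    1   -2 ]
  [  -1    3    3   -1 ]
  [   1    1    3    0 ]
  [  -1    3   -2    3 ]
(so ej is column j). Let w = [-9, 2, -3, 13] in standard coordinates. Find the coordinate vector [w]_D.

[2, 4, -3, -1]

We seek scalars with c_1 e1 + ... + c_4 e4 = w; equivalently solve M c = w where the columns of M are e1, ..., e4.
Gaussian elimination on [M | w] yields c = (2, 4, -3, -1).
Check: 2e1 + 4e2 - 3e3 - e4 = [-9, 2, -3, 13].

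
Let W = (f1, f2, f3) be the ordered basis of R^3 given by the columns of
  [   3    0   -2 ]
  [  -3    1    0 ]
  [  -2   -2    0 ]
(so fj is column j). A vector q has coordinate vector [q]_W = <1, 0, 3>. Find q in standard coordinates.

The coordinates say q = f1 + 0·f2 + 3f3; adding the scaled basis vectors gives <-3, -3, -2>.

<-3, -3, -2>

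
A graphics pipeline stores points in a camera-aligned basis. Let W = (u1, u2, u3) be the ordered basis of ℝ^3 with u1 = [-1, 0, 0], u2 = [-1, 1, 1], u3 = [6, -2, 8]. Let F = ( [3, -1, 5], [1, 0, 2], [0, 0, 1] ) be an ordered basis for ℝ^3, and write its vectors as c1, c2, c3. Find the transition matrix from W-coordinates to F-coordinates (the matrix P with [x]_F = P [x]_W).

[[0, -1, 2], [-1, 2, 0], [2, 2, -2]]

Let M have columns uj and N have columns cj. Then for every x, N [x]_F = x = M [x]_W, so P = N^(-1) M.
Since det N = 1, N^(-1) has integer entries; multiplying gives P = [[0, -1, 2], [-1, 2, 0], [2, 2, -2]].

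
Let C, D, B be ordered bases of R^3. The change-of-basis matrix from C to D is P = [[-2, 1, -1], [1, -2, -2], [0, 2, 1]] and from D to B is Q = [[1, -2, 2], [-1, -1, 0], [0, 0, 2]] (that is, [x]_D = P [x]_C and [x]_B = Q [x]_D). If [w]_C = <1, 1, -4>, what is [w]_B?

<-15, -10, -4>

First [w]_D = P [w]_C = <3, 7, -2>.
Then [w]_B = Q [w]_D = <-15, -10, -4>.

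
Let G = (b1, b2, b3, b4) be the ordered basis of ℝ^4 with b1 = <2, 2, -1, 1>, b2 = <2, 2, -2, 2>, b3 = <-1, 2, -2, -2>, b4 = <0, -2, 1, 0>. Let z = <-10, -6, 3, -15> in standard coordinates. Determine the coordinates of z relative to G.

Write z = c_1 b1 + ... + c_4 b4 and solve for the c_i.
Solving this 4x4 system gives c = (1, -4, 4, 4).
Check: b1 - 4b2 + 4b3 + 4b4 = <-10, -6, 3, -15>.

<1, -4, 4, 4>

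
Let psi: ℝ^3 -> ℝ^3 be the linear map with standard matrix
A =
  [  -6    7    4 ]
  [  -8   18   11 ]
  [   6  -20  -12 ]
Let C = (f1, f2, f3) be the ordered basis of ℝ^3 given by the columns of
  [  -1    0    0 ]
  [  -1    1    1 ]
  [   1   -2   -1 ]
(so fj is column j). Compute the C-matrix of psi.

Let P have columns f1, ..., f3. Then [psi]_C = P^(-1) A P.
Here det P = -1, so P^(-1) is integer; computing A P first and then P^(-1)(A P) gives [[-3, 1, -3], [-3, 0, 1], [1, -3, 3]].

[[-3, 1, -3], [-3, 0, 1], [1, -3, 3]]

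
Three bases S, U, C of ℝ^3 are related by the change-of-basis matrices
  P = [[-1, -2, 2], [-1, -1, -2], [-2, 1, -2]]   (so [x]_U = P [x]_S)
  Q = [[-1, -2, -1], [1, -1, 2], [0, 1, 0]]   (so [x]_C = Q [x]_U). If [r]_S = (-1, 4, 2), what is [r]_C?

(15, 8, -7)

First [r]_U = P [r]_S = (-3, -7, 2).
Then [r]_C = Q [r]_U = (15, 8, -7).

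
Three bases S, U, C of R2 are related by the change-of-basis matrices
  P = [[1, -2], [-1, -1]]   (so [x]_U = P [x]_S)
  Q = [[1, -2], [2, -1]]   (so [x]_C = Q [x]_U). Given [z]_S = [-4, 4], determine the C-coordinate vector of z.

[-12, -24]

Composing the changes, [z]_C = Q P [z]_S.
Q P = [[3, 0], [3, -3]]; applying this to [-4, 4] gives [-12, -24].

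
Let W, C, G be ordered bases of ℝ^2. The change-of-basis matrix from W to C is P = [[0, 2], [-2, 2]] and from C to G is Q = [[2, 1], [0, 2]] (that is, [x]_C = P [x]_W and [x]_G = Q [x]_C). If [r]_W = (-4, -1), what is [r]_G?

First [r]_C = P [r]_W = (-2, 6).
Then [r]_G = Q [r]_C = (2, 12).

(2, 12)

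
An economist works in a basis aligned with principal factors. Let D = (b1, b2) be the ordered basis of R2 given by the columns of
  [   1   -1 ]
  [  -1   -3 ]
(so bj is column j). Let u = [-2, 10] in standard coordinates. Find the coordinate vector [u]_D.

We seek scalars with c_1 b1 + c_2 b2 = u; equivalently solve M c = u where the columns of M are b1, b2.
System: c_1 - c_2 = -2, -c_1 - 3c_2 = 10; solving gives c_1 = -4, c_2 = -2.
Check: -4b1 - 2b2 = [-2, 10].

[-4, -2]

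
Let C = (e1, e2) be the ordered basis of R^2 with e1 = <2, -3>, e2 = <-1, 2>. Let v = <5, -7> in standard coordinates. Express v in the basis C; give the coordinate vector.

<3, 1>

[v]_C is the unique c with M c = v, where M has columns e1, e2.
System: 2c_1 - c_2 = 5, -3c_1 + 2c_2 = -7; solving gives c_1 = 3, c_2 = 1.
Check: 3e1 + e2 = <5, -7>.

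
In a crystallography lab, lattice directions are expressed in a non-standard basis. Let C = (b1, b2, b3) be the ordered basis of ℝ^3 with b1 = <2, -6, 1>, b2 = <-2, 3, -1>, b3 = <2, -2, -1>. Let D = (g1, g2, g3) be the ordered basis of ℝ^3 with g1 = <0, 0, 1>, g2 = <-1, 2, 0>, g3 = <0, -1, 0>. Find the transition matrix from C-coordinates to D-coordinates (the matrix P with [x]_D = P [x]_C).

[[1, -1, -1], [-2, 2, -2], [2, 1, -2]]

Take x = bj: its C-coordinates are the j-th standard unit vector, so P e_j — column j of P — equals [bj]_D.
b1 = g1 - 2g2 + 2g3, giving column 1 = <1, -2, 2>; repeating for each j gives P = [[1, -1, -1], [-2, 2, -2], [2, 1, -2]].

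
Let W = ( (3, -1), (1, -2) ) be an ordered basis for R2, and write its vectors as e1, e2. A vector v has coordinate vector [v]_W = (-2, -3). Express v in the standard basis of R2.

(-9, 8)

The coordinates say v = -2e1 - 3e2; adding the scaled basis vectors gives (-9, 8).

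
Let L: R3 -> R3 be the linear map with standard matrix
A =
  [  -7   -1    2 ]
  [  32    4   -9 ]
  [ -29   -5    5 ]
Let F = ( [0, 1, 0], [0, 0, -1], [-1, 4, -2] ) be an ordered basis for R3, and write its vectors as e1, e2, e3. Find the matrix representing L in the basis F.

With P the matrix whose columns are e1, ..., e3, [L]_F = P^(-1) A P.
Column by column: L(e1) = A e1 = [-1, 4, -5]; its F-coordinates [0, 3, 1] give column 1.
Continuing for each basis vector yields [L]_F = [[0, 1, -2], [3, 1, -1], [1, 2, 1]].

[[0, 1, -2], [3, 1, -1], [1, 2, 1]]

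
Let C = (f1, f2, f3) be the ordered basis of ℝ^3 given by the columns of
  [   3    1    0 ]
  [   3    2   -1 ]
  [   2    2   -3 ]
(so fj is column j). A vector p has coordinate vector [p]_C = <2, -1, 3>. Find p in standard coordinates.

p = M [p]_C, where M has columns f1, ..., f3.
Carrying out the matrix-vector product, p = <5, 1, -7>.

<5, 1, -7>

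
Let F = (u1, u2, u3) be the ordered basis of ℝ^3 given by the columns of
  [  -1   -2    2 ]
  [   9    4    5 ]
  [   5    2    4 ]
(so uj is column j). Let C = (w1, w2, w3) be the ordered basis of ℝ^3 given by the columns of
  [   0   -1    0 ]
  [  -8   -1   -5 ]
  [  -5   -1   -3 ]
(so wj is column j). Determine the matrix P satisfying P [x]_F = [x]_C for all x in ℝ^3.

[[0, -2, -1], [1, 2, -2], [-2, 2, 1]]

Let M have columns uj and N have columns wj. Then for every x, N [x]_C = x = M [x]_F, so P = N^(-1) M.
Since det N = -1, N^(-1) has integer entries; multiplying gives P = [[0, -2, -1], [1, 2, -2], [-2, 2, 1]].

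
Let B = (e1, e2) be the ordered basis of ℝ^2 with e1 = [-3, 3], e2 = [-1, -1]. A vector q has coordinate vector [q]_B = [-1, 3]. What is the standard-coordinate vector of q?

The coordinates say q = -e1 + 3e2; adding the scaled basis vectors gives [0, -6].

[0, -6]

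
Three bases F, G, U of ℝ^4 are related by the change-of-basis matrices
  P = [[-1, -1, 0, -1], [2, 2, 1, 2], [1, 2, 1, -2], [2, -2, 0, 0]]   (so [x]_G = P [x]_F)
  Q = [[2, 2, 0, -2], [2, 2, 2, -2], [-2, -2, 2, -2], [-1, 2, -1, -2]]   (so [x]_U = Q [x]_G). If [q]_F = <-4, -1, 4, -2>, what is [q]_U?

<6, 10, 22, -17>

Apply P to get G-coordinates <7, -10, 2, -6>, then Q to get U-coordinates.
The result is [q]_U = <6, 10, 22, -17>.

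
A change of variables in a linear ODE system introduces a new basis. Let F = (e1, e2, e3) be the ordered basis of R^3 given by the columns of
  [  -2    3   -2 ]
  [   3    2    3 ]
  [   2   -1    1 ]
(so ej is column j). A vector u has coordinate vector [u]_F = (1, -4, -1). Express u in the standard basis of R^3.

The coordinates say u = e1 - 4e2 - e3; adding the scaled basis vectors gives (-12, -8, 5).

(-12, -8, 5)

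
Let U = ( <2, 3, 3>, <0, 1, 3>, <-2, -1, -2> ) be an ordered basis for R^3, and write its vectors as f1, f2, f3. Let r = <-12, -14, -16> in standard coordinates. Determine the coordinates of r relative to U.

<-4, 0, 2>

Write r = c_1 f1 + ... + c_3 f3 and solve for the c_i.
Solving this 3x3 system gives c = (-4, 0, 2).
Check: -4f1 + 0·f2 + 2f3 = <-12, -14, -16>.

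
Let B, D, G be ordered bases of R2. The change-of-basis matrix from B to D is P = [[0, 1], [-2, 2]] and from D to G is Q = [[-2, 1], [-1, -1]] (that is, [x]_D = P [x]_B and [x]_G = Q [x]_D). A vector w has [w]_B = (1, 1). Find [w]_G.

(-2, -1)

Composing the changes, [w]_G = Q P [w]_B.
Q P = [[-2, 0], [2, -3]]; applying this to (1, 1) gives (-2, -1).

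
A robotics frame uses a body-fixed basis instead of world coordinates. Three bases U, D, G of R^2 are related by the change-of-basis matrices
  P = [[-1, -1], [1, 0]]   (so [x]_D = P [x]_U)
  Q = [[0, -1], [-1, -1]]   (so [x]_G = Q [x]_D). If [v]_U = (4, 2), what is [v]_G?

(-4, 2)

Composing the changes, [v]_G = Q P [v]_U.
Q P = [[-1, 0], [0, 1]]; applying this to (4, 2) gives (-4, 2).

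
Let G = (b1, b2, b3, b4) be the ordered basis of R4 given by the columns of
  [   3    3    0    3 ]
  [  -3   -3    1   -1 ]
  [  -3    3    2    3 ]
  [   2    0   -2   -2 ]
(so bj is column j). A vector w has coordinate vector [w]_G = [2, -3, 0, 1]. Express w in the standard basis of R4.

[0, 2, -12, 2]

By definition w = 2b1 - 3b2 + 0·b3 + b4.
Summing componentwise gives [0, 2, -12, 2].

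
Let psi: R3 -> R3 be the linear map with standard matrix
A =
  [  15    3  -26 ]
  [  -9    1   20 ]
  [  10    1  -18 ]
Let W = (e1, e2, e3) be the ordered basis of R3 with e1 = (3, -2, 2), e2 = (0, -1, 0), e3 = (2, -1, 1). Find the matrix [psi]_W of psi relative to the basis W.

[[-3, 1, 1], [-3, 2, -2], [-2, -3, -1]]

The j-th column of [psi]_W is [psi(ej)]_W.
psi(e1) = A e1 = (-13, 11, -8) = -3e1 - 3e2 - 2e3, so column 1 is (-3, -3, -2).
Repeating for e2, e3 and assembling the columns gives [[-3, 1, 1], [-3, 2, -2], [-2, -3, -1]].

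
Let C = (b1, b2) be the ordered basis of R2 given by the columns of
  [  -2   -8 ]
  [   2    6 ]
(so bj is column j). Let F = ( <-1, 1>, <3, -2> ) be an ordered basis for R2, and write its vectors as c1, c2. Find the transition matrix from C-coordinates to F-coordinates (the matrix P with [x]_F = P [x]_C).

[[2, 2], [0, -2]]

Column j of P is [bj]_F, since P maps C-coordinates to F-coordinates.
Expressing b1 in F: b1 = 2c1 + 0·c2, so column 1 of P is <2, 0>.
Doing the same for each bj gives P = [[2, 2], [0, -2]].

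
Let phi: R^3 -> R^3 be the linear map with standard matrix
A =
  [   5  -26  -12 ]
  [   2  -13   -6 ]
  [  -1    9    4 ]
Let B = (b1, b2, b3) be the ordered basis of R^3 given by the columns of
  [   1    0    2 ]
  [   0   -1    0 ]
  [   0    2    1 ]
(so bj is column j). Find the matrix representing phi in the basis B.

With P the matrix whose columns are b1, ..., b3, [phi]_B = P^(-1) A P.
Column by column: phi(b1) = A b1 = [5, 2, -1]; its B-coordinates [-1, -2, 3] give column 1.
Continuing for each basis vector yields [phi]_B = [[-1, 0, 2], [-2, -1, 2], [3, 1, -2]].

[[-1, 0, 2], [-2, -1, 2], [3, 1, -2]]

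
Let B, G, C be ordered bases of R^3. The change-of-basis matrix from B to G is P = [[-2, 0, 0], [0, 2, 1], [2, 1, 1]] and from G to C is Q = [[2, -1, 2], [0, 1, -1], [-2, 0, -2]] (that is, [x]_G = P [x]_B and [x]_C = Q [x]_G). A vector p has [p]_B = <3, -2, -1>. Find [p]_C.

<-1, -8, 6>

Composing the changes, [p]_C = Q P [p]_B.
Q P = [[0, 0, 1], [-2, 1, 0], [0, -2, -2]]; applying this to <3, -2, -1> gives <-1, -8, 6>.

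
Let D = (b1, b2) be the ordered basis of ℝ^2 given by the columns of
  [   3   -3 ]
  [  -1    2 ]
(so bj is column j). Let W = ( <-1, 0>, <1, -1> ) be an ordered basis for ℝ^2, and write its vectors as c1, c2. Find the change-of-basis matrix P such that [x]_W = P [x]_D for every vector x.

Take x = bj: its D-coordinates are the j-th standard unit vector, so P e_j — column j of P — equals [bj]_W.
b1 = -2c1 + c2, giving column 1 = <-2, 1>; repeating for each j gives P = [[-2, 1], [1, -2]].

[[-2, 1], [1, -2]]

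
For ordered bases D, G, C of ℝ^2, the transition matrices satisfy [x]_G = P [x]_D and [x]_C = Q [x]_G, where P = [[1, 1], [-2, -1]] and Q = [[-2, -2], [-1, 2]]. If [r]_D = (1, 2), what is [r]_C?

Composing the changes, [r]_C = Q P [r]_D.
Q P = [[2, 0], [-5, -3]]; applying this to (1, 2) gives (2, -11).

(2, -11)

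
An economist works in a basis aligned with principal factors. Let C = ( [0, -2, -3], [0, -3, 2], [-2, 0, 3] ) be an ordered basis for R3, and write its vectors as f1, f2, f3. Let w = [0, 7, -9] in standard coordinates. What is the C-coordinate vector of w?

Write w = c_1 f1 + ... + c_3 f3 and solve for the c_i.
Gaussian elimination on [M | w] yields c = (1, -3, 0).
Check: f1 - 3f2 + 0·f3 = [0, 7, -9].

[1, -3, 0]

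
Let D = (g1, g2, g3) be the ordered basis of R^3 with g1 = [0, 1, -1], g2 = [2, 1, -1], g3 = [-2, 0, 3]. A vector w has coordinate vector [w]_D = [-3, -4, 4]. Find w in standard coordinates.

w = M [w]_D, where M has columns g1, ..., g3.
Carrying out the matrix-vector product, w = [-16, -7, 19].

[-16, -7, 19]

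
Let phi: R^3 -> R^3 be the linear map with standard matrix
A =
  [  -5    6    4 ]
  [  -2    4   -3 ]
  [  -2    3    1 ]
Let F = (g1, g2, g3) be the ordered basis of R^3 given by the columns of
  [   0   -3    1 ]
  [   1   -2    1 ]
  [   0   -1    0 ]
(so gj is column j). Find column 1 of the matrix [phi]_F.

[1, -3, -3]

Column 1 of [phi]_F is the F-coordinate vector of phi(g1).
In standard coordinates phi(g1) = A g1 = [6, 4, 3].
Converting to F: [6, 4, 3] = g1 - 3g2 - 3g3, so the coordinate vector is [1, -3, -3].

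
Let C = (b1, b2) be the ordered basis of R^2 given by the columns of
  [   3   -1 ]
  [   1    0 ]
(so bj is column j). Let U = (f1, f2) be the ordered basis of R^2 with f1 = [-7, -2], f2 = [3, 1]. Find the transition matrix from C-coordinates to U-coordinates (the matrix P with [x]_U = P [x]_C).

[[0, 1], [1, 2]]

Column j of P is [bj]_U, since P maps C-coordinates to U-coordinates.
Expressing b1 in U: b1 = 0·f1 + f2, so column 1 of P is [0, 1].
Doing the same for each bj gives P = [[0, 1], [1, 2]].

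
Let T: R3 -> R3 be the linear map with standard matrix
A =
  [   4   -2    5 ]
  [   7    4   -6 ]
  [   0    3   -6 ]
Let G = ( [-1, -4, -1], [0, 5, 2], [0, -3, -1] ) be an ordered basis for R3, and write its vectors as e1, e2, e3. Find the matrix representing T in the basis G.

The j-th column of [T]_G is [T(ej)]_G.
T(e1) = A e1 = [-1, -17, -6] = e1 - 2e2 + e3, so column 1 is [1, -2, 1].
Repeating for e2, e3 and assembling the columns gives [[1, 0, -1], [-2, 1, -2], [1, -1, 0]].

[[1, 0, -1], [-2, 1, -2], [1, -1, 0]]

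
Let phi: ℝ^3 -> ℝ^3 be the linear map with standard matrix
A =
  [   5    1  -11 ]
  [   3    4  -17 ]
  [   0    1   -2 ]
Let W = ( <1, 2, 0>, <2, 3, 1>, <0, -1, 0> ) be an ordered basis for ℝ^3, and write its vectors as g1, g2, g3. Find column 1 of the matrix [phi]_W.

Column 1 of [phi]_W is the W-coordinate vector of phi(g1).
In standard coordinates phi(g1) = A g1 = <7, 11, 2>.
Converting to W: <7, 11, 2> = 3g1 + 2g2 + g3, so the coordinate vector is <3, 2, 1>.

<3, 2, 1>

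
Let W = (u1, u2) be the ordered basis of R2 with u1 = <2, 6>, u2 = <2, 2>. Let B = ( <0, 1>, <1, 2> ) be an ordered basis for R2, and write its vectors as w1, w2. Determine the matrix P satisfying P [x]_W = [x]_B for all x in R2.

[[2, -2], [2, 2]]

Take x = uj: its W-coordinates are the j-th standard unit vector, so P e_j — column j of P — equals [uj]_B.
u1 = 2w1 + 2w2, giving column 1 = <2, 2>; repeating for each j gives P = [[2, -2], [2, 2]].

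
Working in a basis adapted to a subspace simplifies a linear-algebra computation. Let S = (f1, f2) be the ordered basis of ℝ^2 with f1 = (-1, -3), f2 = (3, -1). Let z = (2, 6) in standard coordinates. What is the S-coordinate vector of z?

We seek scalars with c_1 f1 + c_2 f2 = z; equivalently solve M c = z where the columns of M are f1, f2.
System: -c_1 + 3c_2 = 2, -3c_1 - c_2 = 6; solving gives c_1 = -2, c_2 = 0.
Check: -2f1 + 0·f2 = (2, 6).

(-2, 0)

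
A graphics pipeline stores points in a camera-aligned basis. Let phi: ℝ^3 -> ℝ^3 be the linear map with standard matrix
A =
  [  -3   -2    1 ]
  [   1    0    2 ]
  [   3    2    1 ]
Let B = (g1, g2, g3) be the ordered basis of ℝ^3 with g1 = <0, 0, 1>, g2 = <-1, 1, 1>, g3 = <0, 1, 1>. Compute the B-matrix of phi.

[[-1, -1, 1], [-1, -2, 1], [3, 3, 1]]

With P the matrix whose columns are g1, ..., g3, [phi]_B = P^(-1) A P.
Column by column: phi(g1) = A g1 = <1, 2, 1>; its B-coordinates <-1, -1, 3> give column 1.
Continuing for each basis vector yields [phi]_B = [[-1, -1, 1], [-1, -2, 1], [3, 3, 1]].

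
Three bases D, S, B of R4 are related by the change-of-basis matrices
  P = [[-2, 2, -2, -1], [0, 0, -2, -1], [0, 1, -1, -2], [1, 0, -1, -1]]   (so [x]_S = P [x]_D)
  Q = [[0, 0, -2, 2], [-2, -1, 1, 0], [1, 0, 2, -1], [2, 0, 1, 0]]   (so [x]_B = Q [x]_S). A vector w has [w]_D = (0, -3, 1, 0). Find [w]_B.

(6, 14, -15, -20)

Composing the changes, [w]_B = Q P [w]_D.
Q P = [[2, -2, 0, 2], [4, -3, 5, 1], [-3, 4, -3, -4], [-4, 5, -5, -4]]; applying this to (0, -3, 1, 0) gives (6, 14, -15, -20).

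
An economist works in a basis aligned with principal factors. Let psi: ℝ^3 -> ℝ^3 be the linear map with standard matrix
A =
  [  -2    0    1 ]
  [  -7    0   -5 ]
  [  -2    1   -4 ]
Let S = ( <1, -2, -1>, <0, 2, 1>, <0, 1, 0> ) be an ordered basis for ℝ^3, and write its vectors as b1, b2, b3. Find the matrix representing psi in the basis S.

The j-th column of [psi]_S is [psi(bj)]_S.
psi(b1) = A b1 = <-3, -2, 0> = -3b1 - 3b2 - 2b3, so column 1 is <-3, -3, -2>.
Repeating for b2, b3 and assembling the columns gives [[-3, 1, 0], [-3, -1, 1], [-2, -1, -2]].

[[-3, 1, 0], [-3, -1, 1], [-2, -1, -2]]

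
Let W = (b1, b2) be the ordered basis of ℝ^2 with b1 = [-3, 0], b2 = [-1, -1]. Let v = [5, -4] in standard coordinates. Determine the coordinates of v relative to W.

[-3, 4]

Write v = c_1 b1 + c_2 b2 and solve for the c_i.
System: -3c_1 - c_2 = 5, 0c_1 - c_2 = -4; solving gives c_1 = -3, c_2 = 4.
Check: -3b1 + 4b2 = [5, -4].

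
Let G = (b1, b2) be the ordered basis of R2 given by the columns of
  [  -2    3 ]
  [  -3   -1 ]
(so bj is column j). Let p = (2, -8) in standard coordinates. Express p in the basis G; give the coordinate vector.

(2, 2)

[p]_G is the unique c with M c = p, where M has columns b1, b2.
System: -2c_1 + 3c_2 = 2, -3c_1 - c_2 = -8; solving gives c_1 = 2, c_2 = 2.
Check: 2b1 + 2b2 = (2, -8).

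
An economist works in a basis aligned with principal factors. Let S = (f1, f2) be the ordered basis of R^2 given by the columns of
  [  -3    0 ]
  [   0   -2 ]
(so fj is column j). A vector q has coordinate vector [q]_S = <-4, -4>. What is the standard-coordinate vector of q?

<12, 8>

By definition q = -4f1 - 4f2.
Summing componentwise gives <12, 8>.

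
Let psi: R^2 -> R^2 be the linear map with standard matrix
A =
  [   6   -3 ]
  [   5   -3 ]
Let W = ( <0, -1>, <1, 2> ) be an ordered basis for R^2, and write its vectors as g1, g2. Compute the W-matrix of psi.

[[3, 1], [3, 0]]

The j-th column of [psi]_W is [psi(gj)]_W.
psi(g1) = A g1 = <3, 3> = 3g1 + 3g2, so column 1 is <3, 3>.
Repeating for g2 and assembling the columns gives [[3, 1], [3, 0]].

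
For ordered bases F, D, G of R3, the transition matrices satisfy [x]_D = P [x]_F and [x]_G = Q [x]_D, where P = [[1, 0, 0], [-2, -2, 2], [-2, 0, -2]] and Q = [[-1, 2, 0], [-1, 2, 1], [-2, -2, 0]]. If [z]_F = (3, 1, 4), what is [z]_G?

First [z]_D = P [z]_F = (3, 0, -14).
Then [z]_G = Q [z]_D = (-3, -17, -6).

(-3, -17, -6)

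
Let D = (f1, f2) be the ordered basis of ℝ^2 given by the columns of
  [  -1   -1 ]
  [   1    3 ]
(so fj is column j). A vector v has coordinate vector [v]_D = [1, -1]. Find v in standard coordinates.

[0, -2]

v = M [v]_D, where M has columns f1, f2.
Carrying out the matrix-vector product, v = [0, -2].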